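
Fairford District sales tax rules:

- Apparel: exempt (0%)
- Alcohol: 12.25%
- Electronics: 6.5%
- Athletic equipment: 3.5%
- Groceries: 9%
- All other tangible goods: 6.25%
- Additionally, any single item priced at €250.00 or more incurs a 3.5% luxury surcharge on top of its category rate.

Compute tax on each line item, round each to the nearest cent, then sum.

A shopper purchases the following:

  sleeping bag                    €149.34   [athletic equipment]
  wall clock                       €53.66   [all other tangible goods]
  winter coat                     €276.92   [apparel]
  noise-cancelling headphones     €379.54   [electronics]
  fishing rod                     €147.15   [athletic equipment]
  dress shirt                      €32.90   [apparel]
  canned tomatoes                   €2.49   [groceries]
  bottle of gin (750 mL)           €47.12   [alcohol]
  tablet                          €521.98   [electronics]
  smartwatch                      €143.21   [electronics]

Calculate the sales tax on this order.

€128.87

Sleeping bag €149.34: athletic equipment → 3.5% → €5.23
Wall clock €53.66: all other tangible goods → 6.25% → €3.35
Winter coat €276.92: apparel → 0% + 3.5% surcharge = 3.5% → €9.69
Noise-cancelling headphones €379.54: electronics → 6.5% + 3.5% surcharge = 10% → €37.95
Fishing rod €147.15: athletic equipment → 3.5% → €5.15
Dress shirt €32.90: apparel → 0% → €0.00
Canned tomatoes €2.49: groceries → 9% → €0.22
Bottle of gin (750 mL) €47.12: alcohol → 12.25% → €5.77
Tablet €521.98: electronics → 6.5% + 3.5% surcharge = 10% → €52.20
Smartwatch €143.21: electronics → 6.5% → €9.31
Total tax = €5.23 + €3.35 + €9.69 + €37.95 + €5.15 + €0.22 + €5.77 + €52.20 + €9.31 = €128.87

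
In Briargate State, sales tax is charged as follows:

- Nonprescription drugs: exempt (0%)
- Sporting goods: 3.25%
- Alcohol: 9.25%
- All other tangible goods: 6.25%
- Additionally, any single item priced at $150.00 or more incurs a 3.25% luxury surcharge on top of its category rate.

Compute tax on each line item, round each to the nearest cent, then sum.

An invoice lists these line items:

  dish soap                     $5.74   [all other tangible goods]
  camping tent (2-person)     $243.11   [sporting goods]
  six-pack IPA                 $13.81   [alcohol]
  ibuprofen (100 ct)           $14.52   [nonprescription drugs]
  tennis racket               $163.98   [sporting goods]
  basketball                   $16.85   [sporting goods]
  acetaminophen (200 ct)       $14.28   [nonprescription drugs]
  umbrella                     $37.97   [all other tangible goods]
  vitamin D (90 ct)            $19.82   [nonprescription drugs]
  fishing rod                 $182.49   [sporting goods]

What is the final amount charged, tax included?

Dish soap $5.74: all other tangible goods → 6.25% → $0.36
Camping tent (2-person) $243.11: sporting goods → 3.25% + 3.25% surcharge = 6.5% → $15.80
Six-pack IPA $13.81: alcohol → 9.25% → $1.28
Ibuprofen (100 ct) $14.52: nonprescription drugs → 0% → $0.00
Tennis racket $163.98: sporting goods → 3.25% + 3.25% surcharge = 6.5% → $10.66
Basketball $16.85: sporting goods → 3.25% → $0.55
Acetaminophen (200 ct) $14.28: nonprescription drugs → 0% → $0.00
Umbrella $37.97: all other tangible goods → 6.25% → $2.37
Vitamin D (90 ct) $19.82: nonprescription drugs → 0% → $0.00
Fishing rod $182.49: sporting goods → 3.25% + 3.25% surcharge = 6.5% → $11.86
Subtotal = $712.57; tax = $42.88; total due = $755.45

$755.45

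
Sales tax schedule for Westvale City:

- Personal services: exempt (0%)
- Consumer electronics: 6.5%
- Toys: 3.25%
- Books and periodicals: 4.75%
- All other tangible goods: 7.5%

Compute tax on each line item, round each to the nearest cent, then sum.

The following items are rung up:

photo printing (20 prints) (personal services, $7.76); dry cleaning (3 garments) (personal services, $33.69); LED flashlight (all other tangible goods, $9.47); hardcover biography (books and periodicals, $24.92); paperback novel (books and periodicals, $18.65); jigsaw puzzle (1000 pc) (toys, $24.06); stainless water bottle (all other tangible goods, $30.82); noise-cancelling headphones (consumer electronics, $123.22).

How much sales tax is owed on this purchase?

Photo printing (20 prints) $7.76: personal services → 0% → $0.00
Dry cleaning (3 garments) $33.69: personal services → 0% → $0.00
LED flashlight $9.47: all other tangible goods → 7.5% → $0.71
Hardcover biography $24.92: books and periodicals → 4.75% → $1.18
Paperback novel $18.65: books and periodicals → 4.75% → $0.89
Jigsaw puzzle (1000 pc) $24.06: toys → 3.25% → $0.78
Stainless water bottle $30.82: all other tangible goods → 7.5% → $2.31
Noise-cancelling headphones $123.22: consumer electronics → 6.5% → $8.01
Total tax = $0.71 + $1.18 + $0.89 + $0.78 + $2.31 + $8.01 = $13.88

$13.88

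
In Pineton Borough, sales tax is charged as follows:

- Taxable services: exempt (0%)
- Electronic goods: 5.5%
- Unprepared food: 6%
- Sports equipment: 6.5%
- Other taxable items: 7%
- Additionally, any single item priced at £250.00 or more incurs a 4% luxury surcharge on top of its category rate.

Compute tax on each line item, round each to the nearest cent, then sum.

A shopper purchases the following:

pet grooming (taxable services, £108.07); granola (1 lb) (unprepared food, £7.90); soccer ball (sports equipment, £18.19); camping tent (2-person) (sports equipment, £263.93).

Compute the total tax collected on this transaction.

£29.36

Pet grooming £108.07: taxable services → 0% → £0.00
Granola (1 lb) £7.90: unprepared food → 6% → £0.47
Soccer ball £18.19: sports equipment → 6.5% → £1.18
Camping tent (2-person) £263.93: sports equipment → 6.5% + 4% surcharge = 10.5% → £27.71
Total tax = £0.47 + £1.18 + £27.71 = £29.36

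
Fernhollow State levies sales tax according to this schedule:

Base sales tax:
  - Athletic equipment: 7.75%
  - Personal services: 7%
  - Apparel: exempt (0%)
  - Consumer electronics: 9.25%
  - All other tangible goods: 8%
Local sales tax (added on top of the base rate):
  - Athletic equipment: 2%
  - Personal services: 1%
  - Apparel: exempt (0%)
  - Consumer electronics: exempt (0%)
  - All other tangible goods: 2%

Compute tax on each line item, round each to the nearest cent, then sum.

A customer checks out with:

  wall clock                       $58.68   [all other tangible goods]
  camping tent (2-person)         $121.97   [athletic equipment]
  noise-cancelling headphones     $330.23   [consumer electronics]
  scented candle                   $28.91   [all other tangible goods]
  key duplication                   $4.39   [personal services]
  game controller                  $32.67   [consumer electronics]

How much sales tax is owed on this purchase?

$54.57

Wall clock $58.68: all other tangible goods → 8% + 2% local = 10% → $5.87
Camping tent (2-person) $121.97: athletic equipment → 7.75% + 2% local = 9.75% → $11.89
Noise-cancelling headphones $330.23: consumer electronics → 9.25% + 0% local = 9.25% → $30.55
Scented candle $28.91: all other tangible goods → 8% + 2% local = 10% → $2.89
Key duplication $4.39: personal services → 7% + 1% local = 8% → $0.35
Game controller $32.67: consumer electronics → 9.25% + 0% local = 9.25% → $3.02
Total tax = $5.87 + $11.89 + $30.55 + $2.89 + $0.35 + $3.02 = $54.57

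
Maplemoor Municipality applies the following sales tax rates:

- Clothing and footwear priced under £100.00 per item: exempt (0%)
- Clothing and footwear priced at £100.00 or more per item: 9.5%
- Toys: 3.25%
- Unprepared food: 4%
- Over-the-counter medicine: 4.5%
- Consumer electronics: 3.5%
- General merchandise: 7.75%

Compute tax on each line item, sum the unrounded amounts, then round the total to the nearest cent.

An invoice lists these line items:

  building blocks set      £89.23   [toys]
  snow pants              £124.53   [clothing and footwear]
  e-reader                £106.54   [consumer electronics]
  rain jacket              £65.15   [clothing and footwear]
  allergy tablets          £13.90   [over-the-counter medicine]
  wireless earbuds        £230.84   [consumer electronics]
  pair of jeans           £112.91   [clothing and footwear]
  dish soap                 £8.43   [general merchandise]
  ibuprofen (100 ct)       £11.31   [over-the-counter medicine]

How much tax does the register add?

Building blocks set £89.23: toys → 3.25% → £2.899975
Snow pants £124.53: clothing and footwear, £100.00 or more → 9.5% → £11.83035
E-reader £106.54: consumer electronics → 3.5% → £3.7289
Rain jacket £65.15: clothing and footwear, under £100.00 → 0% → £0.00
Allergy tablets £13.90: over-the-counter medicine → 4.5% → £0.6255
Wireless earbuds £230.84: consumer electronics → 3.5% → £8.0794
Pair of jeans £112.91: clothing and footwear, £100.00 or more → 9.5% → £10.72645
Dish soap £8.43: general merchandise → 7.75% → £0.653325
Ibuprofen (100 ct) £11.31: over-the-counter medicine → 4.5% → £0.50895
Unrounded tax sum = £39.05285 → £39.05

£39.05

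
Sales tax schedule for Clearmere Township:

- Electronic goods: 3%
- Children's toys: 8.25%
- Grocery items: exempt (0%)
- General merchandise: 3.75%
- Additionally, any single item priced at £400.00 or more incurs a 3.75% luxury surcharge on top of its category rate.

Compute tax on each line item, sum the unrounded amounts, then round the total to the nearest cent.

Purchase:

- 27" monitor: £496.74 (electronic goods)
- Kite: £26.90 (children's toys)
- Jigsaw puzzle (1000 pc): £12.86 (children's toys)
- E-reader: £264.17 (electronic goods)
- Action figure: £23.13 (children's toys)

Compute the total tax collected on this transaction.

27" monitor £496.74: electronic goods → 3% + 3.75% surcharge = 6.75% → £33.52995
Kite £26.90: children's toys → 8.25% → £2.21925
Jigsaw puzzle (1000 pc) £12.86: children's toys → 8.25% → £1.06095
E-reader £264.17: electronic goods → 3% → £7.9251
Action figure £23.13: children's toys → 8.25% → £1.908225
Unrounded tax sum = £46.643475 → £46.64

£46.64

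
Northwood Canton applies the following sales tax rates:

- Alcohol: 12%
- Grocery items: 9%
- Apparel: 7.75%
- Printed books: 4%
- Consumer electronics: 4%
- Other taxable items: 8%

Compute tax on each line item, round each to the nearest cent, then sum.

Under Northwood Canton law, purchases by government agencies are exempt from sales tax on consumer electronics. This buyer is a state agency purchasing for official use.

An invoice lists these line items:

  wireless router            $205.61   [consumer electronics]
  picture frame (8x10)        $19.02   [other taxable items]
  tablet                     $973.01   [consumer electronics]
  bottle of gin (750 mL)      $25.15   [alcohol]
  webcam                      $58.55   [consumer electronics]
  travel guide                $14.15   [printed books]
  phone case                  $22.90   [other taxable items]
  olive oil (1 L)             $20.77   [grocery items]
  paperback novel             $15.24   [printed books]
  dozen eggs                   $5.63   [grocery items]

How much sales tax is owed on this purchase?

$9.93

Wireless router $205.61: consumer electronics, buyer-exempt → 0% → $0.00
Picture frame (8x10) $19.02: other taxable items → 8% → $1.52
Tablet $973.01: consumer electronics, buyer-exempt → 0% → $0.00
Bottle of gin (750 mL) $25.15: alcohol → 12% → $3.02
Webcam $58.55: consumer electronics, buyer-exempt → 0% → $0.00
Travel guide $14.15: printed books → 4% → $0.57
Phone case $22.90: other taxable items → 8% → $1.83
Olive oil (1 L) $20.77: grocery items → 9% → $1.87
Paperback novel $15.24: printed books → 4% → $0.61
Dozen eggs $5.63: grocery items → 9% → $0.51
Total tax = $1.52 + $3.02 + $0.57 + $1.83 + $1.87 + $0.61 + $0.51 = $9.93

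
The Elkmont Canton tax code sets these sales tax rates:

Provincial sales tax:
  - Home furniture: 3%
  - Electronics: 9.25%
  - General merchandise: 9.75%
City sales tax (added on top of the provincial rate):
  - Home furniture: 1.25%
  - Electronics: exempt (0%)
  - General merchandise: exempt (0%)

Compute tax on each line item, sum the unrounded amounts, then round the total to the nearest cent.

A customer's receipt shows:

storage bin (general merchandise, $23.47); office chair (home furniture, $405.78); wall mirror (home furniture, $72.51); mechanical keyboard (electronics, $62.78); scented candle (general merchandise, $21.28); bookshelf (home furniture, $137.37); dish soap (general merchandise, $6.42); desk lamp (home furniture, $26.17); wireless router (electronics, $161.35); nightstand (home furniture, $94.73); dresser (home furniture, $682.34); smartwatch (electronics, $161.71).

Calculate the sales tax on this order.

$100.98

Storage bin $23.47: general merchandise → 9.75% + 0% city = 9.75% → $2.288325
Office chair $405.78: home furniture → 3% + 1.25% city = 4.25% → $17.24565
Wall mirror $72.51: home furniture → 3% + 1.25% city = 4.25% → $3.081675
Mechanical keyboard $62.78: electronics → 9.25% + 0% city = 9.25% → $5.80715
Scented candle $21.28: general merchandise → 9.75% + 0% city = 9.75% → $2.0748
Bookshelf $137.37: home furniture → 3% + 1.25% city = 4.25% → $5.838225
Dish soap $6.42: general merchandise → 9.75% + 0% city = 9.75% → $0.62595
Desk lamp $26.17: home furniture → 3% + 1.25% city = 4.25% → $1.112225
Wireless router $161.35: electronics → 9.25% + 0% city = 9.25% → $14.924875
Nightstand $94.73: home furniture → 3% + 1.25% city = 4.25% → $4.026025
Dresser $682.34: home furniture → 3% + 1.25% city = 4.25% → $28.99945
Smartwatch $161.71: electronics → 9.25% + 0% city = 9.25% → $14.958175
Unrounded tax sum = $100.982525 → $100.98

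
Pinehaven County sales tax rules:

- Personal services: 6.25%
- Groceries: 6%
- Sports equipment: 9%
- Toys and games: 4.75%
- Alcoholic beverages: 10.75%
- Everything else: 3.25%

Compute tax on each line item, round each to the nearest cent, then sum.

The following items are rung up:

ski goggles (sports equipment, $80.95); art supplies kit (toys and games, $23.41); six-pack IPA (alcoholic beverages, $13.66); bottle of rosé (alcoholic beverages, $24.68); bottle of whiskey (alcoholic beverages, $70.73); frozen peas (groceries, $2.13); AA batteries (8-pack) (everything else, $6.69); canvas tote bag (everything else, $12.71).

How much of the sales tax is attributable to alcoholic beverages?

Six-pack IPA $13.66: alcoholic beverages → 10.75% → $1.47
Bottle of rosé $24.68: alcoholic beverages → 10.75% → $2.65
Bottle of whiskey $70.73: alcoholic beverages → 10.75% → $7.60
Tax on alcoholic beverages = $1.47 + $2.65 + $7.60 = $11.72

$11.72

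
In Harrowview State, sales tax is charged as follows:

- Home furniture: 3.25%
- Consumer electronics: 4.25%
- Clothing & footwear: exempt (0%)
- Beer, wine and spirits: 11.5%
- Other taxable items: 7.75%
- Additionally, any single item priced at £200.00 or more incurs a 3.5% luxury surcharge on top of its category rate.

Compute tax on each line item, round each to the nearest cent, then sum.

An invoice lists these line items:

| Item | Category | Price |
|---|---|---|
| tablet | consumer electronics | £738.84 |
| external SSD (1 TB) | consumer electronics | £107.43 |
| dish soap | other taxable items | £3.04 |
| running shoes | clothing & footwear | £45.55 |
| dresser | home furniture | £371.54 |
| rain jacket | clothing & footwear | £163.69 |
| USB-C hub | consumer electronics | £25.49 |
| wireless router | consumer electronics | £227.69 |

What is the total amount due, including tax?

Tablet £738.84: consumer electronics → 4.25% + 3.5% surcharge = 7.75% → £57.26
External SSD (1 TB) £107.43: consumer electronics → 4.25% → £4.57
Dish soap £3.04: other taxable items → 7.75% → £0.24
Running shoes £45.55: clothing & footwear → 0% → £0.00
Dresser £371.54: home furniture → 3.25% + 3.5% surcharge = 6.75% → £25.08
Rain jacket £163.69: clothing & footwear → 0% → £0.00
USB-C hub £25.49: consumer electronics → 4.25% → £1.08
Wireless router £227.69: consumer electronics → 4.25% + 3.5% surcharge = 7.75% → £17.65
Subtotal = £1683.27; tax = £105.88; total due = £1789.15

£1789.15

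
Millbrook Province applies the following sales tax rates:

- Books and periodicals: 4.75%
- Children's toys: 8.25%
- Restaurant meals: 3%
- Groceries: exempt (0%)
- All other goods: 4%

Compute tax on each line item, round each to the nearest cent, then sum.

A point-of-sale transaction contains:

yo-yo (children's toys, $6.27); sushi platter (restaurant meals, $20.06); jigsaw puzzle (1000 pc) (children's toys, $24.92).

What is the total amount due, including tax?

$54.43

Yo-yo $6.27: children's toys → 8.25% → $0.52
Sushi platter $20.06: restaurant meals → 3% → $0.60
Jigsaw puzzle (1000 pc) $24.92: children's toys → 8.25% → $2.06
Subtotal = $51.25; tax = $3.18; total due = $54.43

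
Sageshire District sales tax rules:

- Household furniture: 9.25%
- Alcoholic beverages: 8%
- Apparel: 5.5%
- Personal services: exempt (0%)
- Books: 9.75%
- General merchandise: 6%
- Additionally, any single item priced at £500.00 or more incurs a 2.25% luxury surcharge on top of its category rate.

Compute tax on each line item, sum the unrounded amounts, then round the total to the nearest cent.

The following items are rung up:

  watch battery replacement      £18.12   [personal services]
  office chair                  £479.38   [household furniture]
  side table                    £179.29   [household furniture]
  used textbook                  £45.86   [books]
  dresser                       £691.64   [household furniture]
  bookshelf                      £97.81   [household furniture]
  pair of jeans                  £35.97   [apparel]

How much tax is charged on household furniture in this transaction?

Office chair £479.38: household furniture → 9.25% → £44.34265
Side table £179.29: household furniture → 9.25% → £16.584325
Dresser £691.64: household furniture → 9.25% + 2.25% surcharge = 11.5% → £79.5386
Bookshelf £97.81: household furniture → 9.25% → £9.047425
Tax on household furniture: unrounded sum = £149.513 → £149.51

£149.51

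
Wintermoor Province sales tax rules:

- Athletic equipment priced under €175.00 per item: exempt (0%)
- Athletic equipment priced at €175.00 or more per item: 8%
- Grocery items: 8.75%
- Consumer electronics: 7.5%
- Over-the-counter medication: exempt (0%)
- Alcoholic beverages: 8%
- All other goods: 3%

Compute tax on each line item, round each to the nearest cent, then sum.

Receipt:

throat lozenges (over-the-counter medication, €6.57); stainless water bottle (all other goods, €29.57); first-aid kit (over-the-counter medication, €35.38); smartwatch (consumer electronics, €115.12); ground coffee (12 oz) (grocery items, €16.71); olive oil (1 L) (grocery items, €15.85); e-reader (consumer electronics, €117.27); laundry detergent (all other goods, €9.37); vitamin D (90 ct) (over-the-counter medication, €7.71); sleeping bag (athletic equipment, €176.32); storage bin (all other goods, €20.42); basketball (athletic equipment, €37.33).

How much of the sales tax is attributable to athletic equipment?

Sleeping bag €176.32: athletic equipment, €175.00 or more → 8% → €14.11
Basketball €37.33: athletic equipment, under €175.00 → 0% → €0.00
Tax on athletic equipment = €14.11 + €0.00 = €14.11

€14.11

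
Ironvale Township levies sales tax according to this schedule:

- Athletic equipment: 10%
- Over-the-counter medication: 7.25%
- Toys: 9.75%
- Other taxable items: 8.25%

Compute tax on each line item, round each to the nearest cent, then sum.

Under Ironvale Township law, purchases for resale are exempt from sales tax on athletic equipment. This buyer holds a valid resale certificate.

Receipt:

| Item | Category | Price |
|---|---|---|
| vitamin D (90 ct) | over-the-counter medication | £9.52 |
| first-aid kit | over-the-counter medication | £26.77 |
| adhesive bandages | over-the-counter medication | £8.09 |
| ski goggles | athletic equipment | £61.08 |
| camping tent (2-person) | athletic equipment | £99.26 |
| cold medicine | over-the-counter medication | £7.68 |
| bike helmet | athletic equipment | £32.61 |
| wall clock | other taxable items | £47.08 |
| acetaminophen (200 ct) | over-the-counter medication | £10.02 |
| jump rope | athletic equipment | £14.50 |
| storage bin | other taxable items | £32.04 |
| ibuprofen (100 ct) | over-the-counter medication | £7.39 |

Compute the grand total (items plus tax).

£367.61

Vitamin D (90 ct) £9.52: over-the-counter medication → 7.25% → £0.69
First-aid kit £26.77: over-the-counter medication → 7.25% → £1.94
Adhesive bandages £8.09: over-the-counter medication → 7.25% → £0.59
Ski goggles £61.08: athletic equipment, buyer-exempt → 0% → £0.00
Camping tent (2-person) £99.26: athletic equipment, buyer-exempt → 0% → £0.00
Cold medicine £7.68: over-the-counter medication → 7.25% → £0.56
Bike helmet £32.61: athletic equipment, buyer-exempt → 0% → £0.00
Wall clock £47.08: other taxable items → 8.25% → £3.88
Acetaminophen (200 ct) £10.02: over-the-counter medication → 7.25% → £0.73
Jump rope £14.50: athletic equipment, buyer-exempt → 0% → £0.00
Storage bin £32.04: other taxable items → 8.25% → £2.64
Ibuprofen (100 ct) £7.39: over-the-counter medication → 7.25% → £0.54
Subtotal = £356.04; tax = £11.57; total due = £367.61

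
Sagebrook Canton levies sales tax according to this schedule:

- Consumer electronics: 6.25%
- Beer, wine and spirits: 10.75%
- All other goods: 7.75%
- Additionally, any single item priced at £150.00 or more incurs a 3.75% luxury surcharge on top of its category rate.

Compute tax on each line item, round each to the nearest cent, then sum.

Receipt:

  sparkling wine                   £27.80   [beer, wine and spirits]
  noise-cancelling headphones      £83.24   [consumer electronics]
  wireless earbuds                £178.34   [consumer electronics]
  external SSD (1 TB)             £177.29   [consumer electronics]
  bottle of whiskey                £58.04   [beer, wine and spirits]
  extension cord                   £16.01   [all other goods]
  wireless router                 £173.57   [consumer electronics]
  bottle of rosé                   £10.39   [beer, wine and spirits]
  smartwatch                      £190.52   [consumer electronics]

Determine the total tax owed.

£88.76

Sparkling wine £27.80: beer, wine and spirits → 10.75% → £2.99
Noise-cancelling headphones £83.24: consumer electronics → 6.25% → £5.20
Wireless earbuds £178.34: consumer electronics → 6.25% + 3.75% surcharge = 10% → £17.83
External SSD (1 TB) £177.29: consumer electronics → 6.25% + 3.75% surcharge = 10% → £17.73
Bottle of whiskey £58.04: beer, wine and spirits → 10.75% → £6.24
Extension cord £16.01: all other goods → 7.75% → £1.24
Wireless router £173.57: consumer electronics → 6.25% + 3.75% surcharge = 10% → £17.36
Bottle of rosé £10.39: beer, wine and spirits → 10.75% → £1.12
Smartwatch £190.52: consumer electronics → 6.25% + 3.75% surcharge = 10% → £19.05
Total tax = £2.99 + £5.20 + £17.83 + £17.73 + £6.24 + £1.24 + £17.36 + £1.12 + £19.05 = £88.76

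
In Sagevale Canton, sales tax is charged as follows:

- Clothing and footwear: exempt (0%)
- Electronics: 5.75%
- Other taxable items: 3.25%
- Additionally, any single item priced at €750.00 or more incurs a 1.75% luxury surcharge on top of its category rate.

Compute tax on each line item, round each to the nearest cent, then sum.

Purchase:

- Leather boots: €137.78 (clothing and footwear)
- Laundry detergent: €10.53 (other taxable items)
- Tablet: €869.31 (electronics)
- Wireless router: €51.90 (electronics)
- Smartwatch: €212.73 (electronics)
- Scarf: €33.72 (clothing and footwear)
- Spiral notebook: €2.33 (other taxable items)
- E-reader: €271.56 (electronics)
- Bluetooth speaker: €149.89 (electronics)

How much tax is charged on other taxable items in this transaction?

€0.42

Laundry detergent €10.53: other taxable items → 3.25% → €0.34
Spiral notebook €2.33: other taxable items → 3.25% → €0.08
Tax on other taxable items = €0.34 + €0.08 = €0.42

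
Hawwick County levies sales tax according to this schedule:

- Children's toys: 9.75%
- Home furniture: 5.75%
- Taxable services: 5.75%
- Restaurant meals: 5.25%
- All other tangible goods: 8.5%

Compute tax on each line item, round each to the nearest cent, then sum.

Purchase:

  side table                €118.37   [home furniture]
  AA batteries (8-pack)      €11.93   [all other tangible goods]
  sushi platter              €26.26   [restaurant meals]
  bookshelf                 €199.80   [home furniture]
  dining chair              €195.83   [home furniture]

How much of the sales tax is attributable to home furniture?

€29.56

Side table €118.37: home furniture → 5.75% → €6.81
Bookshelf €199.80: home furniture → 5.75% → €11.49
Dining chair €195.83: home furniture → 5.75% → €11.26
Tax on home furniture = €6.81 + €11.49 + €11.26 = €29.56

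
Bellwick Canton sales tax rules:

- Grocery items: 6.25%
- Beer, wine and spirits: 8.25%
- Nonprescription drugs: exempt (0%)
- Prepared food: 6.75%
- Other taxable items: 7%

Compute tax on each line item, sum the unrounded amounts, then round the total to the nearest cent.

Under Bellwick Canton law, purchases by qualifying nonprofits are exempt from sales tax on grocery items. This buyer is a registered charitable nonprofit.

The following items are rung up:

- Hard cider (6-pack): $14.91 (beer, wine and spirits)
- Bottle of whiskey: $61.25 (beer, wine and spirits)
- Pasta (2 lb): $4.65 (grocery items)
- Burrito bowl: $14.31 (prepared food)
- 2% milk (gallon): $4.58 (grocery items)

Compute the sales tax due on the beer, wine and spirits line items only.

$6.28

Hard cider (6-pack) $14.91: beer, wine and spirits → 8.25% → $1.230075
Bottle of whiskey $61.25: beer, wine and spirits → 8.25% → $5.053125
Tax on beer, wine and spirits: unrounded sum = $6.2832 → $6.28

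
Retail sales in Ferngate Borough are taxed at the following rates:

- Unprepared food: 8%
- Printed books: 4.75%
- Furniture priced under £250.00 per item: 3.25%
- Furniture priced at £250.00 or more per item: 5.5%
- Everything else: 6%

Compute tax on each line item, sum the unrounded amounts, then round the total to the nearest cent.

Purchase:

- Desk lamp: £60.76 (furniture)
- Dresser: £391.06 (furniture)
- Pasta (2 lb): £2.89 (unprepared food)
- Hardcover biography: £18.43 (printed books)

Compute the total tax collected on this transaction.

Desk lamp £60.76: furniture, under £250.00 → 3.25% → £1.9747
Dresser £391.06: furniture, £250.00 or more → 5.5% → £21.5083
Pasta (2 lb) £2.89: unprepared food → 8% → £0.2312
Hardcover biography £18.43: printed books → 4.75% → £0.875425
Unrounded tax sum = £24.589625 → £24.59

£24.59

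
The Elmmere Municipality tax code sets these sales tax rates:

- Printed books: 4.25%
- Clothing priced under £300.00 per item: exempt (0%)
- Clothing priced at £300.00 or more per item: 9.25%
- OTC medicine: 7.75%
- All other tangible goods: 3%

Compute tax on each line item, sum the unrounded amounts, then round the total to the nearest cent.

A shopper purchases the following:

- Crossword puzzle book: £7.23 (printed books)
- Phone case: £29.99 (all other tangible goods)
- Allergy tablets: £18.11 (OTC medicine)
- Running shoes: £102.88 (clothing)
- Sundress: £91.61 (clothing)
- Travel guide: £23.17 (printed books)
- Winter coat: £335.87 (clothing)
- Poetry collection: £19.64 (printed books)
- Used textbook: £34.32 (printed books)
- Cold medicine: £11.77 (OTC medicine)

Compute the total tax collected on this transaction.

Crossword puzzle book £7.23: printed books → 4.25% → £0.307275
Phone case £29.99: all other tangible goods → 3% → £0.8997
Allergy tablets £18.11: OTC medicine → 7.75% → £1.403525
Running shoes £102.88: clothing, under £300.00 → 0% → £0.00
Sundress £91.61: clothing, under £300.00 → 0% → £0.00
Travel guide £23.17: printed books → 4.25% → £0.984725
Winter coat £335.87: clothing, £300.00 or more → 9.25% → £31.067975
Poetry collection £19.64: printed books → 4.25% → £0.8347
Used textbook £34.32: printed books → 4.25% → £1.4586
Cold medicine £11.77: OTC medicine → 7.75% → £0.912175
Unrounded tax sum = £37.868675 → £37.87

£37.87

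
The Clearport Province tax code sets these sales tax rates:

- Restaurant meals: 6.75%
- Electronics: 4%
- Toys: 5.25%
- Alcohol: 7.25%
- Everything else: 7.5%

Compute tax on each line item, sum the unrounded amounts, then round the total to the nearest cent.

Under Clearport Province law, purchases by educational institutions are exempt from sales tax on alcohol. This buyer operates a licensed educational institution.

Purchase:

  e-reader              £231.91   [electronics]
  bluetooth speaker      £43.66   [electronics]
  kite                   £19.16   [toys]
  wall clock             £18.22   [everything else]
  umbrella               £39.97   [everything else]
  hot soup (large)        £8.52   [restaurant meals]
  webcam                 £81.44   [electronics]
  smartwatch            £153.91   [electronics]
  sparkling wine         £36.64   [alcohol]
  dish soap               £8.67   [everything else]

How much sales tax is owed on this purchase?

£27.03

E-reader £231.91: electronics → 4% → £9.2764
Bluetooth speaker £43.66: electronics → 4% → £1.7464
Kite £19.16: toys → 5.25% → £1.0059
Wall clock £18.22: everything else → 7.5% → £1.3665
Umbrella £39.97: everything else → 7.5% → £2.99775
Hot soup (large) £8.52: restaurant meals → 6.75% → £0.5751
Webcam £81.44: electronics → 4% → £3.2576
Smartwatch £153.91: electronics → 4% → £6.1564
Sparkling wine £36.64: alcohol, buyer-exempt → 0% → £0.00
Dish soap £8.67: everything else → 7.5% → £0.65025
Unrounded tax sum = £27.0323 → £27.03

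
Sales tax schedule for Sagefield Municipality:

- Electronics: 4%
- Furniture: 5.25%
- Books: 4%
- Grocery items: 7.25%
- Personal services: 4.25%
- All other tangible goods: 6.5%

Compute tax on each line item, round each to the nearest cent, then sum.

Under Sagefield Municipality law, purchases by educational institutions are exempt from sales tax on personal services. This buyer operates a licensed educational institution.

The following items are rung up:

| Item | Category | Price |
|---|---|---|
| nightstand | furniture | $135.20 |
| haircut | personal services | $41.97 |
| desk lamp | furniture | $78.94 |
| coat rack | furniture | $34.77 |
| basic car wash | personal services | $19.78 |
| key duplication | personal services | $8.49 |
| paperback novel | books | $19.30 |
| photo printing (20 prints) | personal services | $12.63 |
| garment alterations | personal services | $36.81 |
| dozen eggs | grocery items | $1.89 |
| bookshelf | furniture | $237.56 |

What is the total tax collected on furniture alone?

$25.54

Nightstand $135.20: furniture → 5.25% → $7.10
Desk lamp $78.94: furniture → 5.25% → $4.14
Coat rack $34.77: furniture → 5.25% → $1.83
Bookshelf $237.56: furniture → 5.25% → $12.47
Tax on furniture = $7.10 + $4.14 + $1.83 + $12.47 = $25.54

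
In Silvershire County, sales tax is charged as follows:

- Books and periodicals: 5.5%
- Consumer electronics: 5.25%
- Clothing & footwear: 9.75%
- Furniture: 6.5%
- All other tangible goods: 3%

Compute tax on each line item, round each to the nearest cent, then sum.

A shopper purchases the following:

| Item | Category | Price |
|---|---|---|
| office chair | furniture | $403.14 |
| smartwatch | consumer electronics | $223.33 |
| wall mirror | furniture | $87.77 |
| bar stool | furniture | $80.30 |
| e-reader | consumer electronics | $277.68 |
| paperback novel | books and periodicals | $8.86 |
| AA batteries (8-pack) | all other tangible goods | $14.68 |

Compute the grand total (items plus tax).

Office chair $403.14: furniture → 6.5% → $26.20
Smartwatch $223.33: consumer electronics → 5.25% → $11.72
Wall mirror $87.77: furniture → 6.5% → $5.71
Bar stool $80.30: furniture → 6.5% → $5.22
E-reader $277.68: consumer electronics → 5.25% → $14.58
Paperback novel $8.86: books and periodicals → 5.5% → $0.49
AA batteries (8-pack) $14.68: all other tangible goods → 3% → $0.44
Subtotal = $1095.76; tax = $64.36; total due = $1160.12

$1160.12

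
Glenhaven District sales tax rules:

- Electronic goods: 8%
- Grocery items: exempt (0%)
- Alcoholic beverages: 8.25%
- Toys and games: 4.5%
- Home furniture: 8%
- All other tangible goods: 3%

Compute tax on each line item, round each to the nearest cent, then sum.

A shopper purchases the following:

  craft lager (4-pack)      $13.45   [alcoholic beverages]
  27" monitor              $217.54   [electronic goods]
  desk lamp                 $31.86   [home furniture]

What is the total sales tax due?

Craft lager (4-pack) $13.45: alcoholic beverages → 8.25% → $1.11
27" monitor $217.54: electronic goods → 8% → $17.40
Desk lamp $31.86: home furniture → 8% → $2.55
Total tax = $1.11 + $17.40 + $2.55 = $21.06

$21.06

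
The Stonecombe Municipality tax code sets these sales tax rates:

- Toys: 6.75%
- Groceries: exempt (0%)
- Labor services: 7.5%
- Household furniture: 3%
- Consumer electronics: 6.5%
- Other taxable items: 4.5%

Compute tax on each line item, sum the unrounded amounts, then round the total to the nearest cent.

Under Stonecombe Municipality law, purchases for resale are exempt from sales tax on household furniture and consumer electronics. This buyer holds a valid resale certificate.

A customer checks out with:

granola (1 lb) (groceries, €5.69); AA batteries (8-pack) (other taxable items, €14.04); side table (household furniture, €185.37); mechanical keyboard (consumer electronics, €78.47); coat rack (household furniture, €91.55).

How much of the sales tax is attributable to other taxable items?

€0.63

AA batteries (8-pack) €14.04: other taxable items → 4.5% → €0.6318
Tax on other taxable items: unrounded sum = €0.6318 → €0.63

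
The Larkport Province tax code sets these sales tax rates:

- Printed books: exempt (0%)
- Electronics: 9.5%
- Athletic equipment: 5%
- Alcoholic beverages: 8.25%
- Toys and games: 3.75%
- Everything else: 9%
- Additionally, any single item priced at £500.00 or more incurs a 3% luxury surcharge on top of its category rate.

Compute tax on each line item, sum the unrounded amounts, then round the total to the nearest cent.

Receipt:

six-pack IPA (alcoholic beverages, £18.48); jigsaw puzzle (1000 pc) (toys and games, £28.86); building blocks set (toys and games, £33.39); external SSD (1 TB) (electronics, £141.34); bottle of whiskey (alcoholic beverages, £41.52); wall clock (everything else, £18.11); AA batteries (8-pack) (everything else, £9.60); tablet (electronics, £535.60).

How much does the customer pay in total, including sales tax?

£917.06

Six-pack IPA £18.48: alcoholic beverages → 8.25% → £1.5246
Jigsaw puzzle (1000 pc) £28.86: toys and games → 3.75% → £1.08225
Building blocks set £33.39: toys and games → 3.75% → £1.252125
External SSD (1 TB) £141.34: electronics → 9.5% → £13.4273
Bottle of whiskey £41.52: alcoholic beverages → 8.25% → £3.4254
Wall clock £18.11: everything else → 9% → £1.6299
AA batteries (8-pack) £9.60: everything else → 9% → £0.864
Tablet £535.60: electronics → 9.5% + 3% surcharge = 12.5% → £66.95
Subtotal = £826.90; unrounded tax = £90.155575 → £90.16; total due = £917.06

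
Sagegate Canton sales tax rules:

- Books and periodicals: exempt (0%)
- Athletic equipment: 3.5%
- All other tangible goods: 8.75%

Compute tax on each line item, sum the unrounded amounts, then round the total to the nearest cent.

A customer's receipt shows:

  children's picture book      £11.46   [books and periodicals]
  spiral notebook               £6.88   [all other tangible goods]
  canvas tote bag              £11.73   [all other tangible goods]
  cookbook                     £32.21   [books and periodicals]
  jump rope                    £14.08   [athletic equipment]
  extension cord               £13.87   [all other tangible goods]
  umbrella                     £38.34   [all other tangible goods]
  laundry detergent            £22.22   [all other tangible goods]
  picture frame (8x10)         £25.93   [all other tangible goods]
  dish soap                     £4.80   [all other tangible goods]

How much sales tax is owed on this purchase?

Children's picture book £11.46: books and periodicals → 0% → £0.00
Spiral notebook £6.88: all other tangible goods → 8.75% → £0.602
Canvas tote bag £11.73: all other tangible goods → 8.75% → £1.026375
Cookbook £32.21: books and periodicals → 0% → £0.00
Jump rope £14.08: athletic equipment → 3.5% → £0.4928
Extension cord £13.87: all other tangible goods → 8.75% → £1.213625
Umbrella £38.34: all other tangible goods → 8.75% → £3.35475
Laundry detergent £22.22: all other tangible goods → 8.75% → £1.94425
Picture frame (8x10) £25.93: all other tangible goods → 8.75% → £2.268875
Dish soap £4.80: all other tangible goods → 8.75% → £0.42
Unrounded tax sum = £11.322675 → £11.32

£11.32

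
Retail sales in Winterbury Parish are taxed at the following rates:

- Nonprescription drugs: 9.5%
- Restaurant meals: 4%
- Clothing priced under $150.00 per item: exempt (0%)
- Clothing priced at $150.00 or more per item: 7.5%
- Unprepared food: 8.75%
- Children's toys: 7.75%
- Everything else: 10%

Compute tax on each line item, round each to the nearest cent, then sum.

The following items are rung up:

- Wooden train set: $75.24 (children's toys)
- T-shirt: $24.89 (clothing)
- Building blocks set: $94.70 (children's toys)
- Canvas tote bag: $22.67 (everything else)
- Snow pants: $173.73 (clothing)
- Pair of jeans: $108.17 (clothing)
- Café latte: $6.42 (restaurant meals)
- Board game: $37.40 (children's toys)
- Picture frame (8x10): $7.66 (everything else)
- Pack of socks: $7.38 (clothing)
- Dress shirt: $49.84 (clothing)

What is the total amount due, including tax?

Wooden train set $75.24: children's toys → 7.75% → $5.83
T-shirt $24.89: clothing, under $150.00 → 0% → $0.00
Building blocks set $94.70: children's toys → 7.75% → $7.34
Canvas tote bag $22.67: everything else → 10% → $2.27
Snow pants $173.73: clothing, $150.00 or more → 7.5% → $13.03
Pair of jeans $108.17: clothing, under $150.00 → 0% → $0.00
Café latte $6.42: restaurant meals → 4% → $0.26
Board game $37.40: children's toys → 7.75% → $2.90
Picture frame (8x10) $7.66: everything else → 10% → $0.77
Pack of socks $7.38: clothing, under $150.00 → 0% → $0.00
Dress shirt $49.84: clothing, under $150.00 → 0% → $0.00
Subtotal = $608.10; tax = $32.40; total due = $640.50

$640.50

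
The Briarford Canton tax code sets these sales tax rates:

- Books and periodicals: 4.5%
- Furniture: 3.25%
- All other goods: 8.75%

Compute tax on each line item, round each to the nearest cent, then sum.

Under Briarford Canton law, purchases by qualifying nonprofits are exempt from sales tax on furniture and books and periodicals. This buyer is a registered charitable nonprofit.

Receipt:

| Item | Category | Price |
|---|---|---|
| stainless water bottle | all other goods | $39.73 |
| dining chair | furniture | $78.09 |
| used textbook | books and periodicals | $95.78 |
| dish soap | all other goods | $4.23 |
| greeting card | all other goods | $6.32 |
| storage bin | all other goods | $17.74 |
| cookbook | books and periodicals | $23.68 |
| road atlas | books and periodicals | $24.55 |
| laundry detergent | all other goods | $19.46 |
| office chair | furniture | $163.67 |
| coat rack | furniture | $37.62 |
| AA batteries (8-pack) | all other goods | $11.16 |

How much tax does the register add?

$8.63

Stainless water bottle $39.73: all other goods → 8.75% → $3.48
Dining chair $78.09: furniture, buyer-exempt → 0% → $0.00
Used textbook $95.78: books and periodicals, buyer-exempt → 0% → $0.00
Dish soap $4.23: all other goods → 8.75% → $0.37
Greeting card $6.32: all other goods → 8.75% → $0.55
Storage bin $17.74: all other goods → 8.75% → $1.55
Cookbook $23.68: books and periodicals, buyer-exempt → 0% → $0.00
Road atlas $24.55: books and periodicals, buyer-exempt → 0% → $0.00
Laundry detergent $19.46: all other goods → 8.75% → $1.70
Office chair $163.67: furniture, buyer-exempt → 0% → $0.00
Coat rack $37.62: furniture, buyer-exempt → 0% → $0.00
AA batteries (8-pack) $11.16: all other goods → 8.75% → $0.98
Total tax = $3.48 + $0.37 + $0.55 + $1.55 + $1.70 + $0.98 = $8.63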